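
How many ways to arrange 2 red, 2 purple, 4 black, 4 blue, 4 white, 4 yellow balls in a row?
20! / (2! × 2! × 4! × 4! × 4! × 4!) = 1833241410000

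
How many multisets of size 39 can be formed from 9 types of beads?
C(39+9-1, 9-1) = C(47, 8) = 314457495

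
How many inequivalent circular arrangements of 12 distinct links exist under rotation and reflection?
(12-1)!/2 = 39916800/2 = 19958400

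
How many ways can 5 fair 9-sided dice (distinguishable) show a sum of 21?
Coefficient of x^21 in (x + x² + ... + x^9)^5. By inclusion-exclusion on dice exceeding 9: Σ_j (-1)^j C(5,j)·C(21-1-9j, 4) = C(5,0)·C(20,4) - C(5,1)·C(11,4) = 1·4845 - 5·330 = 3195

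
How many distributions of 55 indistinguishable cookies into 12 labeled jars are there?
C(55+12-1, 12-1) = C(66, 11) = 1074082795968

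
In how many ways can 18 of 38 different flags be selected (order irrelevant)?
C(38,18) = 38!/(18!×20!) = 33578000610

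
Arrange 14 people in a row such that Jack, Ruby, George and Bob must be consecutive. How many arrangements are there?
Treat the 4 as one block: (14-4+1)! × 4! = 39916800 × 24 = 958003200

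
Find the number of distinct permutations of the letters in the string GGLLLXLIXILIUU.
14! / (5! × 3! × 2! × 2! × 2!) = 15135120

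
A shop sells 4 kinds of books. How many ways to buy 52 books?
C(52+4-1, 4-1) = C(55, 3) = 26235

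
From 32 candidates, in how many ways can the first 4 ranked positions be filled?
P(32,4) = 32!/(32-4)! = 863040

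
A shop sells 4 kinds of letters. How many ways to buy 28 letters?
C(28+4-1, 4-1) = C(31, 3) = 4495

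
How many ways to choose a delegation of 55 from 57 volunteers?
C(57,55) = 57!/(55!×2!) = 1596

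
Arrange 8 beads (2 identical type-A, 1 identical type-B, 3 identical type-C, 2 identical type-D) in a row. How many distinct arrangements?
8! / (2! × 1! × 3! × 2!) = 1680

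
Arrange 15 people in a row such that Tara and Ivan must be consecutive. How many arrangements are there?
Treat the 2 as one block: (15-2+1)! × 2! = 87178291200 × 2 = 174356582400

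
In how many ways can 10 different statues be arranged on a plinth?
10! = 3628800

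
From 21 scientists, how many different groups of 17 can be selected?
C(21,17) = 21!/(17!×4!) = 5985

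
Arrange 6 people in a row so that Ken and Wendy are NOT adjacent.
Total - adjacent = 6! - (6-1)!×2 = 720 - 240 = 480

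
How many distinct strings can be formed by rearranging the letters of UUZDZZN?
7! / (2! × 3! × 1! × 1!) = 420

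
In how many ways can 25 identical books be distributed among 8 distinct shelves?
C(25+8-1, 8-1) = C(32, 7) = 3365856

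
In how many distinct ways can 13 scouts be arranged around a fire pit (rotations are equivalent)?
Circular: fix one position, arrange the rest. (13-1)! = 479001600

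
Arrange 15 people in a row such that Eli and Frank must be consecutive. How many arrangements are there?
Treat the 2 as one block: (15-2+1)! × 2! = 87178291200 × 2 = 174356582400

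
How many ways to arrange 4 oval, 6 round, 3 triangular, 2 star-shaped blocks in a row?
15! / (4! × 6! × 3! × 2!) = 6306300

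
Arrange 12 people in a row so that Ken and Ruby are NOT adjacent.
Total - adjacent = 12! - (12-1)!×2 = 479001600 - 79833600 = 399168000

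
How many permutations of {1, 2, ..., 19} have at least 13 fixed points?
Exactly j fixed points: C(19,j)·!(19-j); sum over j ≥ 13 (derangement numbers via !m = (m-1)·(!(m-1) + !(m-2)): !0..!6 = 1, 0, 1, 2, 9, 44, 265). Σ_{j=13}^{19} C(19,j)·!(19-j) = C(19,13)·!6 + C(19,14)·!5 + C(19,15)·!4 + C(19,16)·!3 + C(19,17)·!2 + C(19,18)·!1 + C(19,19)·!0 = 27132·265 + 11628·44 + 3876·9 + 969·2 + 171·1 + 19·0 + 1·1 = 7738606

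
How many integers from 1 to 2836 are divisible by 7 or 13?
⌊2836/7⌋ + ⌊2836/13⌋ - ⌊2836/91⌋ = 405 + 218 - 31 = 592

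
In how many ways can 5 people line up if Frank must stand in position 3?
Fix one position: (5-1)! = 24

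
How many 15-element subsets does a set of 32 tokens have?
C(32,15) = 32!/(15!×17!) = 565722720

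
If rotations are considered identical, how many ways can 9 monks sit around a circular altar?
Circular: fix one position, arrange the rest. (9-1)! = 40320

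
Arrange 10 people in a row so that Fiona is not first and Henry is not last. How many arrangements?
By inclusion-exclusion: 10! - 2×(10-1)! + (10-2)! = 3628800 - 725760 + 40320 = 2943360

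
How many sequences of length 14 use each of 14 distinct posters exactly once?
14! = 87178291200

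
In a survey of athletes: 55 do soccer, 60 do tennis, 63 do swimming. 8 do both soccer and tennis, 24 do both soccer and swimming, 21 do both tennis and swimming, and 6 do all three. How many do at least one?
|A∪B∪C| = 55+60+63-8-24-21+6 = 131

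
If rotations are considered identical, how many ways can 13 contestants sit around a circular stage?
Circular: fix one position, arrange the rest. (13-1)! = 479001600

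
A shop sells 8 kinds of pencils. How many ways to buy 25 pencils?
C(25+8-1, 8-1) = C(32, 7) = 3365856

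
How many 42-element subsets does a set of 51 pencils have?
C(51,42) = 51!/(42!×9!) = 3042312350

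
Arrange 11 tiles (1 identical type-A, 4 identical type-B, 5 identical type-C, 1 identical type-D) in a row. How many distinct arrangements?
11! / (1! × 4! × 5! × 1!) = 13860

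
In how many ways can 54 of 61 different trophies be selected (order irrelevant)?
C(61,54) = 61!/(54!×7!) = 436270780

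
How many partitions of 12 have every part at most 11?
Let r_j(i) = number of partitions of i into parts ≤ j, for i = 0..12. r_1(i) = 1 for all i; r_j(i) = r_{j-1}(i) + r_j(i-j). Rows j = 2..11: ≤2: 1 1 2 2 3 3 4 4 5 5 6 6 7; ≤3: 1 1 2 3 4 5 7 8 10 12 14 16 19; ≤4: 1 1 2 3 5 6 9 11 15 18 23 27 34; ≤5: 1 1 2 3 5 7 10 13 18 23 30 37 47; ≤6: 1 1 2 3 5 7 11 14 20 26 35 44 58; ≤7: 1 1 2 3 5 7 11 15 21 28 38 49 65; ≤8: 1 1 2 3 5 7 11 15 22 29 40 52 70; ≤9: 1 1 2 3 5 7 11 15 22 30 41 54 73; ≤10: 1 1 2 3 5 7 11 15 22 30 42 55 75; ≤11: 1 1 2 3 5 7 11 15 22 30 42 56 76. r_11(12) = 76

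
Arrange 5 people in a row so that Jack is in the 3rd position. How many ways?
Fix one position: (5-1)! = 24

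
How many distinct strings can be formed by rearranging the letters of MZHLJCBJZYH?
11! / (1! × 1! × 2! × 1! × 1! × 2! × 2! × 1!) = 4989600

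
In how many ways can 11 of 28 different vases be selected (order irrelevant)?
C(28,11) = 28!/(11!×17!) = 21474180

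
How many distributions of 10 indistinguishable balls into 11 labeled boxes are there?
C(10+11-1, 11-1) = C(20, 10) = 184756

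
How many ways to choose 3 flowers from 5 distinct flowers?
C(5,3) = 5!/(3!×2!) = 10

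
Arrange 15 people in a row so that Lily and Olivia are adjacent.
Treat as block: (15-1)! × 2! = 87178291200 × 2 = 174356582400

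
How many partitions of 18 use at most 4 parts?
By conjugation, equals partitions of 18 into parts ≤ 4. Let r_j(i) = number of partitions of i into parts ≤ j, for i = 0..18. r_1(i) = 1 for all i; r_j(i) = r_{j-1}(i) + r_j(i-j). Rows j = 2..4: ≤2: 1 1 2 2 3 3 4 4 5 5 6 6 7 7 8 8 9 9 10; ≤3: 1 1 2 3 4 5 7 8 10 12 14 16 19 21 24 27 30 33 37; ≤4: 1 1 2 3 5 6 9 11 15 18 23 27 34 39 47 54 64 72 84. r_4(18) = 84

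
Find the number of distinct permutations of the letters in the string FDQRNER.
7! / (1! × 1! × 1! × 1! × 1! × 2!) = 2520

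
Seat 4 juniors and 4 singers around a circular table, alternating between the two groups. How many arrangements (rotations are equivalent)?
Fix one of the juniors: (4-1)! ways for the remaining juniors, × 4! ways for the singers = 6 × 24 = 144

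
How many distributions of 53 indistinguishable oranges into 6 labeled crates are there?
C(53+6-1, 6-1) = C(58, 5) = 4582116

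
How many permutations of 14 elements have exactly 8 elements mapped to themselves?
Choose the 8 fixed points C(14,8) = 3003, derange the rest: !6 = Σ_{j=0}^{6} (-1)^j·6!/j! = 720 - 720 + 360 - 120 + 30 - 6 + 1 = 265. Product = 3003 × 265 = 795795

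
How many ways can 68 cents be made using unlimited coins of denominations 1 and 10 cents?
Coefficient of x^68 in 1/(1-x^1) · 1/(1-x^10). Use j coins of 10 for j = 0..⌊68/10⌋ = 6, the rest in 1s: 6 + 1 = 7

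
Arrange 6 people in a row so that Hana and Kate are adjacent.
Treat as block: (6-1)! × 2! = 120 × 2 = 240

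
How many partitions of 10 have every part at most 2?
Let r_j(i) = number of partitions of i into parts ≤ j, for i = 0..10. r_1(i) = 1 for all i; r_j(i) = r_{j-1}(i) + r_j(i-j). Rows j = 2..2: ≤2: 1 1 2 2 3 3 4 4 5 5 6. r_2(10) = 6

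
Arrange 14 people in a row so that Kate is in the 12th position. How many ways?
Fix one position: (14-1)! = 6227020800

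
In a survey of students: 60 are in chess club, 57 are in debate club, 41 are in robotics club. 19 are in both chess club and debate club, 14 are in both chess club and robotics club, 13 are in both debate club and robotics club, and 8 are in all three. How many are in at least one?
|A∪B∪C| = 60+57+41-19-14-13+8 = 120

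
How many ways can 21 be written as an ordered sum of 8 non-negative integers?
C(21+8-1, 8-1) = C(28, 7) = 1184040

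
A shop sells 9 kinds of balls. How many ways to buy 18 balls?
C(18+9-1, 9-1) = C(26, 8) = 1562275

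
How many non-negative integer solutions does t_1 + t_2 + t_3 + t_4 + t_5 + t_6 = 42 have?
C(42+6-1, 6-1) = C(47, 5) = 1533939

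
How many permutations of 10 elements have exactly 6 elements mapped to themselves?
Choose the 6 fixed points C(10,6) = 210, derange the rest: !4 = Σ_{j=0}^{4} (-1)^j·4!/j! = 24 - 24 + 12 - 4 + 1 = 9. Product = 210 × 9 = 1890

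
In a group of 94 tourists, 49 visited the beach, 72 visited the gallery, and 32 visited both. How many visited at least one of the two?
|A∪B| = |A| + |B| - |A∩B| = 49 + 72 - 32 = 89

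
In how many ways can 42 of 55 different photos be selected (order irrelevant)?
C(55,42) = 55!/(42!×13!) = 1451182990950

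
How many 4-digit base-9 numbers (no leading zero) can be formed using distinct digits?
First digit: 8 choices (nonzero). Then descending: 8 × 8 × 7 × 6 = 2688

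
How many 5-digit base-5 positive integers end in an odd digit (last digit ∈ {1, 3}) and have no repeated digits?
Last∈{1,3}. Last=0: 0. Last nonzero: 2×3×P(3,3) = 36. Total = 36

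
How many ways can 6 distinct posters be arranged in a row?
6! = 720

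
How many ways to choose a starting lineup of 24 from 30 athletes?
C(30,24) = 30!/(24!×6!) = 593775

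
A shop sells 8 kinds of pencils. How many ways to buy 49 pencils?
C(49+8-1, 8-1) = C(56, 7) = 231917400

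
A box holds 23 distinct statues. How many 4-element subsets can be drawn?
C(23,4) = 23!/(4!×19!) = 8855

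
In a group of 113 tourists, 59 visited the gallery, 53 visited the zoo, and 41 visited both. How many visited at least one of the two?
|A∪B| = |A| + |B| - |A∩B| = 59 + 53 - 41 = 71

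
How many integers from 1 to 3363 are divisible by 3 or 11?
⌊3363/3⌋ + ⌊3363/11⌋ - ⌊3363/33⌋ = 1121 + 305 - 101 = 1325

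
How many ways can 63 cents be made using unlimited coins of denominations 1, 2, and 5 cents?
Coefficient of x^63 in 1/(1-x^1) · 1/(1-x^2) · 1/(1-x^5). Case on j = number of 5-cent coins (j = 0..12); remainder r = 63 - 5j is made from {1,2} in ⌊r/2⌋+1 ways. r = 63, 58, 53, 48, 43, 38, 33, 28, 23, 18, 13, 8, 3 → 32 + 30 + 27 + 25 + 22 + 20 + 17 + 15 + 12 + 10 + 7 + 5 + 2 = 224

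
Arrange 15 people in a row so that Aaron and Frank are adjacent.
Treat as block: (15-1)! × 2! = 87178291200 × 2 = 174356582400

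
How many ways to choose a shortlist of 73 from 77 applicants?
C(77,73) = 77!/(73!×4!) = 1353275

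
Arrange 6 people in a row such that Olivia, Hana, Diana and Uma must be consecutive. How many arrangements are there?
Treat the 4 as one block: (6-4+1)! × 4! = 6 × 24 = 144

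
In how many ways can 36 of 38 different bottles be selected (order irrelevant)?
C(38,36) = 38!/(36!×2!) = 703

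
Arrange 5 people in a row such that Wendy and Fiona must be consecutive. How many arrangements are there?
Treat the 2 as one block: (5-2+1)! × 2! = 24 × 2 = 48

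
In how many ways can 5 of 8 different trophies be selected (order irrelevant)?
C(8,5) = 8!/(5!×3!) = 56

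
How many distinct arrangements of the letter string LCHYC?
5! / (1! × 1! × 2! × 1!) = 60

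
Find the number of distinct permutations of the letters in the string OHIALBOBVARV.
12! / (2! × 1! × 1! × 2! × 1! × 2! × 1! × 2!) = 29937600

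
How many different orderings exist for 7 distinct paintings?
7! = 5040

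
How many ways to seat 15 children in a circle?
Circular: fix one position, arrange the rest. (15-1)! = 87178291200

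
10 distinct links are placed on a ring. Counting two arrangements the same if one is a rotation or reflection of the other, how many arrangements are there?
(10-1)!/2 = 362880/2 = 181440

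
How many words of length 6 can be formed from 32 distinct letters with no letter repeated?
P(32,6) = 32!/(32-6)! = 652458240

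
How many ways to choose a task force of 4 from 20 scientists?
C(20,4) = 20!/(4!×16!) = 4845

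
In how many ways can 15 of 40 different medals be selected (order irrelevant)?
C(40,15) = 40!/(15!×25!) = 40225345056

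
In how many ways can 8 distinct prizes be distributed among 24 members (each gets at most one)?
P(24,8) = 24!/(24-8)! = 29654190720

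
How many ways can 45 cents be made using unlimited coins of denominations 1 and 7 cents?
Coefficient of x^45 in 1/(1-x^1) · 1/(1-x^7). Use j coins of 7 for j = 0..⌊45/7⌋ = 6, the rest in 1s: 6 + 1 = 7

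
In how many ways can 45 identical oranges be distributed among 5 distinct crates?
C(45+5-1, 5-1) = C(49, 4) = 211876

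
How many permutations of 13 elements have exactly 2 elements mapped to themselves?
Choose the 2 fixed points C(13,2) = 78, derange the rest: !11 = Σ_{j=0}^{11} (-1)^j·11!/j! = 39916800 - 39916800 + 19958400 - 6652800 + 1663200 - 332640 + 55440 - 7920 + 990 - 110 + 11 - 1 = 14684570. Product = 78 × 14684570 = 1145396460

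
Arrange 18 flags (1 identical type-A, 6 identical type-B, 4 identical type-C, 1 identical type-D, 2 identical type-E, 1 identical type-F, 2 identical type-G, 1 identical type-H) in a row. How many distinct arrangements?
18! / (1! × 6! × 4! × 1! × 2! × 1! × 2! × 1!) = 92626934400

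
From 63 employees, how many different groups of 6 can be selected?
C(63,6) = 63!/(6!×57!) = 67945521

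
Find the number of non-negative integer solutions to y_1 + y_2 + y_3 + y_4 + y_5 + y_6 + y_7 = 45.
C(45+7-1, 7-1) = C(51, 6) = 18009460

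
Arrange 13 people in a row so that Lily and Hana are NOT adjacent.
Total - adjacent = 13! - (13-1)!×2 = 6227020800 - 958003200 = 5269017600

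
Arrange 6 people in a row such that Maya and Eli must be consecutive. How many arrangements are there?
Treat the 2 as one block: (6-2+1)! × 2! = 120 × 2 = 240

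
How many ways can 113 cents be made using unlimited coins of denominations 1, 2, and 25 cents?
Coefficient of x^113 in 1/(1-x^1) · 1/(1-x^2) · 1/(1-x^25). Case on j = number of 25-cent coins (j = 0..4); remainder r = 113 - 25j is made from {1,2} in ⌊r/2⌋+1 ways. r = 113, 88, 63, 38, 13 → 57 + 45 + 32 + 20 + 7 = 161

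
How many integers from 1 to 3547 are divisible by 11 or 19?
⌊3547/11⌋ + ⌊3547/19⌋ - ⌊3547/209⌋ = 322 + 186 - 16 = 492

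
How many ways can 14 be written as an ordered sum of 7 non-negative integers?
C(14+7-1, 7-1) = C(20, 6) = 38760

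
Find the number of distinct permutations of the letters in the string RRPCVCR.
7! / (1! × 3! × 2! × 1!) = 420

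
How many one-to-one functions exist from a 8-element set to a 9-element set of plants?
P(9,8) = 9!/(9-8)! = 362880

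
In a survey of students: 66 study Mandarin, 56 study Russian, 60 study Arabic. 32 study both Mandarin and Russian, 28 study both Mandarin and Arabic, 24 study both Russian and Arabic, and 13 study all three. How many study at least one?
|A∪B∪C| = 66+56+60-32-28-24+13 = 111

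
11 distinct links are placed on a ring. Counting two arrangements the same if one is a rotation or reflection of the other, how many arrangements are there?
(11-1)!/2 = 3628800/2 = 1814400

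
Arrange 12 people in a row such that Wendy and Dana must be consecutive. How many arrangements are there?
Treat the 2 as one block: (12-2+1)! × 2! = 39916800 × 2 = 79833600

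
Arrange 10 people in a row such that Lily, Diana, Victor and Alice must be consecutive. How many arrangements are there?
Treat the 4 as one block: (10-4+1)! × 4! = 5040 × 24 = 120960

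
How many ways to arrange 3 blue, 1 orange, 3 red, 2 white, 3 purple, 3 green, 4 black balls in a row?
19! / (3! × 1! × 3! × 2! × 3! × 3! × 4!) = 1955457504000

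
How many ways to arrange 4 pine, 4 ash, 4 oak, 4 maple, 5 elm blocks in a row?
21! / (4! × 4! × 4! × 4! × 5!) = 1283268987000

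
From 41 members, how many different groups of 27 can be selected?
C(41,27) = 41!/(27!×14!) = 35240152720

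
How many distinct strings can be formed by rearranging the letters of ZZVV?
4! / (2! × 2!) = 6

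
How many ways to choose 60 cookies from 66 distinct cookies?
C(66,60) = 66!/(60!×6!) = 90858768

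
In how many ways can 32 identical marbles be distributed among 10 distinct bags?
C(32+10-1, 10-1) = C(41, 9) = 350343565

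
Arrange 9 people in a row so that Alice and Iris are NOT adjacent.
Total - adjacent = 9! - (9-1)!×2 = 362880 - 80640 = 282240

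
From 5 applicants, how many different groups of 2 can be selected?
C(5,2) = 5!/(2!×3!) = 10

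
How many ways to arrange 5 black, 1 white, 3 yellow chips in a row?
9! / (5! × 1! × 3!) = 504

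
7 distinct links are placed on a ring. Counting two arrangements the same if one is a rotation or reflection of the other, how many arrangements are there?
(7-1)!/2 = 720/2 = 360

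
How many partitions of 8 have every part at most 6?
Let r_j(i) = number of partitions of i into parts ≤ j, for i = 0..8. r_1(i) = 1 for all i; r_j(i) = r_{j-1}(i) + r_j(i-j). Rows j = 2..6: ≤2: 1 1 2 2 3 3 4 4 5; ≤3: 1 1 2 3 4 5 7 8 10; ≤4: 1 1 2 3 5 6 9 11 15; ≤5: 1 1 2 3 5 7 10 13 18; ≤6: 1 1 2 3 5 7 11 14 20. r_6(8) = 20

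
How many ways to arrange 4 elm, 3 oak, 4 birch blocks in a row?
11! / (4! × 3! × 4!) = 11550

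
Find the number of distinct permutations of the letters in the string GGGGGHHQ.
8! / (5! × 1! × 2!) = 168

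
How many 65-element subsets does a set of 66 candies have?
C(66,65) = 66!/(65!×1!) = 66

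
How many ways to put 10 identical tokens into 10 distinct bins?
C(10+10-1, 10-1) = C(19, 9) = 92378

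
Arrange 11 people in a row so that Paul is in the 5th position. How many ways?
Fix one position: (11-1)! = 3628800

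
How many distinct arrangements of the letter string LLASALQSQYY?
11! / (2! × 2! × 2! × 2! × 3!) = 415800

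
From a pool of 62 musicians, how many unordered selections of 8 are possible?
C(62,8) = 62!/(8!×54!) = 3381098545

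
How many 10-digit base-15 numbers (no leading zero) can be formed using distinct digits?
First digit: 14 choices (nonzero). Then descending: 14 × 14 × 13 × 12 × 11 × 10 × 9 × 8 × 7 × 6 = 10170800640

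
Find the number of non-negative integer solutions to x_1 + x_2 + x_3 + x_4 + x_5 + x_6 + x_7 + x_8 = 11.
C(11+8-1, 8-1) = C(18, 7) = 31824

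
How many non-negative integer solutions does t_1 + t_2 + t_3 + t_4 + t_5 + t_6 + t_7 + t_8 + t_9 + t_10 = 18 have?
C(18+10-1, 10-1) = C(27, 9) = 4686825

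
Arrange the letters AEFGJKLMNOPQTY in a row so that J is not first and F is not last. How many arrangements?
By inclusion-exclusion: 14! - 2×(14-1)! + (14-2)! = 87178291200 - 12454041600 + 479001600 = 75203251200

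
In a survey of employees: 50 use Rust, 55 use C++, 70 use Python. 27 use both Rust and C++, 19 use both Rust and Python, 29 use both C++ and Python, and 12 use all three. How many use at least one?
|A∪B∪C| = 50+55+70-27-19-29+12 = 112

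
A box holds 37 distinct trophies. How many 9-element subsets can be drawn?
C(37,9) = 37!/(9!×28!) = 124403620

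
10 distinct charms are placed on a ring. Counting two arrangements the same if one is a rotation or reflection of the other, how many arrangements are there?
(10-1)!/2 = 362880/2 = 181440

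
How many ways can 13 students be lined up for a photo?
13! = 6227020800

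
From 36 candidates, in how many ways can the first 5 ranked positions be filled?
P(36,5) = 36!/(36-5)! = 45239040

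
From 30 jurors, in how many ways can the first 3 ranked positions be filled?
P(30,3) = 30!/(30-3)! = 24360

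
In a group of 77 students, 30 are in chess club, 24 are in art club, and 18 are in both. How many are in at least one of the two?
|A∪B| = |A| + |B| - |A∩B| = 30 + 24 - 18 = 36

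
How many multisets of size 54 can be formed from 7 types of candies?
C(54+7-1, 7-1) = C(60, 6) = 50063860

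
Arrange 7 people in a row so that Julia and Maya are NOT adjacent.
Total - adjacent = 7! - (7-1)!×2 = 5040 - 1440 = 3600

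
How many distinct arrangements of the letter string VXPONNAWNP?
10! / (1! × 2! × 1! × 3! × 1! × 1! × 1!) = 302400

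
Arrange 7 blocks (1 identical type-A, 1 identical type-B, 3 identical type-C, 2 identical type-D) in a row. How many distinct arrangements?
7! / (1! × 1! × 3! × 2!) = 420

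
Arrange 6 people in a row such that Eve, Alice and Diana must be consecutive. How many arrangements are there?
Treat the 3 as one block: (6-3+1)! × 3! = 24 × 6 = 144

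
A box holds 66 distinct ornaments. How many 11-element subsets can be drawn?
C(66,11) = 66!/(11!×55!) = 1074082795968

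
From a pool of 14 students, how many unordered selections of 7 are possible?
C(14,7) = 14!/(7!×7!) = 3432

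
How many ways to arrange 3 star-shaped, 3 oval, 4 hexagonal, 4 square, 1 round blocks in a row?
15! / (3! × 3! × 4! × 4! × 1!) = 63063000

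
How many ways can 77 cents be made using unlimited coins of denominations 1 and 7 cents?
Coefficient of x^77 in 1/(1-x^1) · 1/(1-x^7). Use j coins of 7 for j = 0..⌊77/7⌋ = 11, the rest in 1s: 11 + 1 = 12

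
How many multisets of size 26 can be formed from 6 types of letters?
C(26+6-1, 6-1) = C(31, 5) = 169911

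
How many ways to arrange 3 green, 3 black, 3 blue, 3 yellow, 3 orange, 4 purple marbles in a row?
19! / (3! × 3! × 3! × 3! × 3! × 4!) = 651819168000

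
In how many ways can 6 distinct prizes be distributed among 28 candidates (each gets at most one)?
P(28,6) = 28!/(28-6)! = 271252800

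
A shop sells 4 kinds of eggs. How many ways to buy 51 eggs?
C(51+4-1, 4-1) = C(54, 3) = 24804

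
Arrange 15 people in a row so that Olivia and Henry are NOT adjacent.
Total - adjacent = 15! - (15-1)!×2 = 1307674368000 - 174356582400 = 1133317785600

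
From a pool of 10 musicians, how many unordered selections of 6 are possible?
C(10,6) = 10!/(6!×4!) = 210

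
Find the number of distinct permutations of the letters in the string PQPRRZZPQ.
9! / (2! × 3! × 2! × 2!) = 7560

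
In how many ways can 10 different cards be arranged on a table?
10! = 3628800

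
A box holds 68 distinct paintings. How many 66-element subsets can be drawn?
C(68,66) = 68!/(66!×2!) = 2278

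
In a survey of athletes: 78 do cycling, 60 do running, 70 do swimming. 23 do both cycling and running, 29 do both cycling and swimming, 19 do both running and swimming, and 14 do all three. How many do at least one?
|A∪B∪C| = 78+60+70-23-29-19+14 = 151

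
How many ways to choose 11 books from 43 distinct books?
C(43,11) = 43!/(11!×32!) = 5752004349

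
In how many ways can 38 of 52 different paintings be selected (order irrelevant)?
C(52,38) = 52!/(38!×14!) = 1768966344600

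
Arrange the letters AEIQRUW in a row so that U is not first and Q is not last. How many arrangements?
By inclusion-exclusion: 7! - 2×(7-1)! + (7-2)! = 5040 - 1440 + 120 = 3720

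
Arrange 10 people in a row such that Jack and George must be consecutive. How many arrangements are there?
Treat the 2 as one block: (10-2+1)! × 2! = 362880 × 2 = 725760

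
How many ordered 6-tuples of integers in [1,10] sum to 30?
Coefficient of x^30 in (x + x² + ... + x^10)^6. By inclusion-exclusion on dice exceeding 10: Σ_j (-1)^j C(6,j)·C(30-1-10j, 5) = C(6,0)·C(29,5) - C(6,1)·C(19,5) + C(6,2)·C(9,5) = 1·118755 - 6·11628 + 15·126 = 50877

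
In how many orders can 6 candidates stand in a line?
6! = 720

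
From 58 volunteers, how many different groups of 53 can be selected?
C(58,53) = 58!/(53!×5!) = 4582116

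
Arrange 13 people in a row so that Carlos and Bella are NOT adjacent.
Total - adjacent = 13! - (13-1)!×2 = 6227020800 - 958003200 = 5269017600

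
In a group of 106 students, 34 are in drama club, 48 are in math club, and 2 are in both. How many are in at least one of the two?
|A∪B| = |A| + |B| - |A∩B| = 34 + 48 - 2 = 80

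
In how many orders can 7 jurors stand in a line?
7! = 5040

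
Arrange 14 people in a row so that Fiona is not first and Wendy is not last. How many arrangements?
By inclusion-exclusion: 14! - 2×(14-1)! + (14-2)! = 87178291200 - 12454041600 + 479001600 = 75203251200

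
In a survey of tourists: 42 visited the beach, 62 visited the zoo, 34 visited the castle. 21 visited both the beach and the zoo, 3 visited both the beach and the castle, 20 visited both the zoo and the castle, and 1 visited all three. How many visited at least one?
|A∪B∪C| = 42+62+34-21-3-20+1 = 95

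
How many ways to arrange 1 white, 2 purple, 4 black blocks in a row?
7! / (1! × 2! × 4!) = 105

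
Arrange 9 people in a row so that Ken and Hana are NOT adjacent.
Total - adjacent = 9! - (9-1)!×2 = 362880 - 80640 = 282240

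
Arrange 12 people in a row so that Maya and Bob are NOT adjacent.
Total - adjacent = 12! - (12-1)!×2 = 479001600 - 79833600 = 399168000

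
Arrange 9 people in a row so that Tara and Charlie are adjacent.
Treat as block: (9-1)! × 2! = 40320 × 2 = 80640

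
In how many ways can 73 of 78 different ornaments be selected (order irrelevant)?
C(78,73) = 78!/(73!×5!) = 21111090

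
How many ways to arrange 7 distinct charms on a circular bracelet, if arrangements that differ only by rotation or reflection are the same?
(7-1)!/2 = 720/2 = 360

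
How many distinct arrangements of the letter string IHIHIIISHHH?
11! / (1! × 5! × 5!) = 2772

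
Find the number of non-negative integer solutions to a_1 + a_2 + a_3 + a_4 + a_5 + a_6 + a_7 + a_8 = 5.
C(5+8-1, 8-1) = C(12, 7) = 792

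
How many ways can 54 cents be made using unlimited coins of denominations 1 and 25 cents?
Coefficient of x^54 in 1/(1-x^1) · 1/(1-x^25). Use j coins of 25 for j = 0..⌊54/25⌋ = 2, the rest in 1s: 2 + 1 = 3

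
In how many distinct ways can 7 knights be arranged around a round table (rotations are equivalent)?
Circular: fix one position, arrange the rest. (7-1)! = 720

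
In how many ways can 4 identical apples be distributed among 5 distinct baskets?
C(4+5-1, 5-1) = C(8, 4) = 70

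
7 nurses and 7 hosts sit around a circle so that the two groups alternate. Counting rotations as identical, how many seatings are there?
Fix one of the nurses: (7-1)! ways for the remaining nurses, × 7! ways for the hosts = 720 × 5040 = 3628800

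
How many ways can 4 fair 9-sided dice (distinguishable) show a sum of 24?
Coefficient of x^24 in (x + x² + ... + x^9)^4. By inclusion-exclusion on dice exceeding 9: Σ_j (-1)^j C(4,j)·C(24-1-9j, 3) = C(4,0)·C(23,3) - C(4,1)·C(14,3) + C(4,2)·C(5,3) = 1·1771 - 4·364 + 6·10 = 375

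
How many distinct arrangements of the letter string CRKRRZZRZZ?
10! / (4! × 4! × 1! × 1!) = 6300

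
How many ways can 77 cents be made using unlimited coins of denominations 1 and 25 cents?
Coefficient of x^77 in 1/(1-x^1) · 1/(1-x^25). Use j coins of 25 for j = 0..⌊77/25⌋ = 3, the rest in 1s: 3 + 1 = 4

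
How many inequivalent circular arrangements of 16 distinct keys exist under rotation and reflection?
(16-1)!/2 = 1307674368000/2 = 653837184000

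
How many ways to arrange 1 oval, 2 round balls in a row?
3! / (1! × 2!) = 3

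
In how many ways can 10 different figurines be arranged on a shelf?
10! = 3628800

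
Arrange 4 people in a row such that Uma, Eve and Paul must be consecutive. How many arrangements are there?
Treat the 3 as one block: (4-3+1)! × 3! = 2 × 6 = 12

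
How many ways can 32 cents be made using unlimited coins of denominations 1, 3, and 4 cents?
Coefficient of x^32 in 1/(1-x^1) · 1/(1-x^3) · 1/(1-x^4). Case on j = number of 4-cent coins (j = 0..8); remainder r = 32 - 4j is made from {1,3} in ⌊r/3⌋+1 ways. r = 32, 28, 24, 20, 16, 12, 8, 4, 0 → 11 + 10 + 9 + 7 + 6 + 5 + 3 + 2 + 1 = 54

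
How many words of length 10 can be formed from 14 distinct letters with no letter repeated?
P(14,10) = 14!/(14-10)! = 3632428800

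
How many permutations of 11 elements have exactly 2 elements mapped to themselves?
Choose the 2 fixed points C(11,2) = 55, derange the rest: !9 = Σ_{j=0}^{9} (-1)^j·9!/j! = 362880 - 362880 + 181440 - 60480 + 15120 - 3024 + 504 - 72 + 9 - 1 = 133496. Product = 55 × 133496 = 7342280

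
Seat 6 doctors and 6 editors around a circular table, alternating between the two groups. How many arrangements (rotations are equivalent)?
Fix one of the doctors: (6-1)! ways for the remaining doctors, × 6! ways for the editors = 120 × 720 = 86400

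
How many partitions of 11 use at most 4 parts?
By conjugation, equals partitions of 11 into parts ≤ 4. Let r_j(i) = number of partitions of i into parts ≤ j, for i = 0..11. r_1(i) = 1 for all i; r_j(i) = r_{j-1}(i) + r_j(i-j). Rows j = 2..4: ≤2: 1 1 2 2 3 3 4 4 5 5 6 6; ≤3: 1 1 2 3 4 5 7 8 10 12 14 16; ≤4: 1 1 2 3 5 6 9 11 15 18 23 27. r_4(11) = 27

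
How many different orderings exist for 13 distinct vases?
13! = 6227020800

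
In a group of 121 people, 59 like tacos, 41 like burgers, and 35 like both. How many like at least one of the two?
|A∪B| = |A| + |B| - |A∩B| = 59 + 41 - 35 = 65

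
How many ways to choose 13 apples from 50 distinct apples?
C(50,13) = 50!/(13!×37!) = 354860518600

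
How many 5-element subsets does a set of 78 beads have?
C(78,5) = 78!/(5!×73!) = 21111090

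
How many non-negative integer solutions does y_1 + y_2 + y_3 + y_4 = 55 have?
C(55+4-1, 4-1) = C(58, 3) = 30856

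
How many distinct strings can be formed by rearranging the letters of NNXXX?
5! / (3! × 2!) = 10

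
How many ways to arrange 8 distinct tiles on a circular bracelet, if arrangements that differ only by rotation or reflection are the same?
(8-1)!/2 = 5040/2 = 2520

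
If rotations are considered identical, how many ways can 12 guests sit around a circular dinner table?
Circular: fix one position, arrange the rest. (12-1)! = 39916800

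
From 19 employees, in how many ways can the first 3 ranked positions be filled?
P(19,3) = 19!/(19-3)! = 5814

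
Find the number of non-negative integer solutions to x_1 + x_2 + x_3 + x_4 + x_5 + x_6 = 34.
C(34+6-1, 6-1) = C(39, 5) = 575757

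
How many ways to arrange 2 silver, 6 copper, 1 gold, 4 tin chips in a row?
13! / (2! × 6! × 1! × 4!) = 180180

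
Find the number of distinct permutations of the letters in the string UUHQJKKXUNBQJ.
13! / (1! × 2! × 2! × 3! × 2! × 1! × 1! × 1!) = 129729600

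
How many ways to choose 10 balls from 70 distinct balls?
C(70,10) = 70!/(10!×60!) = 396704524216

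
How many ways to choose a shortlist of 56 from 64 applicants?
C(64,56) = 64!/(56!×8!) = 4426165368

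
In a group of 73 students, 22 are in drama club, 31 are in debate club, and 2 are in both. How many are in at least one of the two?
|A∪B| = |A| + |B| - |A∩B| = 22 + 31 - 2 = 51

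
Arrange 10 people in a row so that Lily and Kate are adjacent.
Treat as block: (10-1)! × 2! = 362880 × 2 = 725760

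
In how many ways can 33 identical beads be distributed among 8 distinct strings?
C(33+8-1, 8-1) = C(40, 7) = 18643560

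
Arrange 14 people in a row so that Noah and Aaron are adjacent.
Treat as block: (14-1)! × 2! = 6227020800 × 2 = 12454041600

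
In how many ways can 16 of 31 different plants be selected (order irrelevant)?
C(31,16) = 31!/(16!×15!) = 300540195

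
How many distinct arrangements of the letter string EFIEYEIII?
9! / (4! × 1! × 3! × 1!) = 2520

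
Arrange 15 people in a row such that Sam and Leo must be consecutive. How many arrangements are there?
Treat the 2 as one block: (15-2+1)! × 2! = 87178291200 × 2 = 174356582400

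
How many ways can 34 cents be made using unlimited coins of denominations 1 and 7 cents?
Coefficient of x^34 in 1/(1-x^1) · 1/(1-x^7). Use j coins of 7 for j = 0..⌊34/7⌋ = 4, the rest in 1s: 4 + 1 = 5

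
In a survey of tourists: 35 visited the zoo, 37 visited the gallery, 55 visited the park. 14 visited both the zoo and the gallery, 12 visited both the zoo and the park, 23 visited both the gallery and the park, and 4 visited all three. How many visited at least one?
|A∪B∪C| = 35+37+55-14-12-23+4 = 82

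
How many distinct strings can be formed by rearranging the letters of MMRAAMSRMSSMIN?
14! / (3! × 2! × 1! × 5! × 2! × 1!) = 30270240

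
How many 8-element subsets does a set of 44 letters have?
C(44,8) = 44!/(8!×36!) = 177232627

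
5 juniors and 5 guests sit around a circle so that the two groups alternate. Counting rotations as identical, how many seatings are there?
Fix one of the juniors: (5-1)! ways for the remaining juniors, × 5! ways for the guests = 24 × 120 = 2880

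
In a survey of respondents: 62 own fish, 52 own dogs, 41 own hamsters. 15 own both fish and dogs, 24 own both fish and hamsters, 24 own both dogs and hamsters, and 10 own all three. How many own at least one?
|A∪B∪C| = 62+52+41-15-24-24+10 = 102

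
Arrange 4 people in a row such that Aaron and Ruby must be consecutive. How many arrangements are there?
Treat the 2 as one block: (4-2+1)! × 2! = 6 × 2 = 12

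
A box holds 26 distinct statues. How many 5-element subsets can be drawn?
C(26,5) = 26!/(5!×21!) = 65780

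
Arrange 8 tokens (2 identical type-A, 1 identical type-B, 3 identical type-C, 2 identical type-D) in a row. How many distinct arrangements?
8! / (2! × 1! × 3! × 2!) = 1680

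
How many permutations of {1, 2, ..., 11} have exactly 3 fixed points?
Choose the 3 fixed points C(11,3) = 165, derange the rest: !8 = Σ_{j=0}^{8} (-1)^j·8!/j! = 40320 - 40320 + 20160 - 6720 + 1680 - 336 + 56 - 8 + 1 = 14833. Product = 165 × 14833 = 2447445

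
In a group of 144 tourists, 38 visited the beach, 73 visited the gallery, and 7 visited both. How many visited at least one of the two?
|A∪B| = |A| + |B| - |A∩B| = 38 + 73 - 7 = 104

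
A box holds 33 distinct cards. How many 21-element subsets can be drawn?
C(33,21) = 33!/(21!×12!) = 354817320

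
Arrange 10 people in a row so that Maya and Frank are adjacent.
Treat as block: (10-1)! × 2! = 362880 × 2 = 725760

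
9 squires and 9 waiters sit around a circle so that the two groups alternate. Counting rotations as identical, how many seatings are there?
Fix one of the squires: (9-1)! ways for the remaining squires, × 9! ways for the waiters = 40320 × 362880 = 14631321600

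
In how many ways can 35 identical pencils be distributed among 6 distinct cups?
C(35+6-1, 6-1) = C(40, 5) = 658008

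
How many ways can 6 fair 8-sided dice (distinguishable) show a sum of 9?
Coefficient of x^9 in (x + x² + ... + x^8)^6. By inclusion-exclusion on dice exceeding 8: Σ_j (-1)^j C(6,j)·C(9-1-8j, 5) = C(6,0)·C(8,5) = 1·56 = 56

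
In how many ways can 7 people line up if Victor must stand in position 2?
Fix one position: (7-1)! = 720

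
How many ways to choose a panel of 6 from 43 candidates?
C(43,6) = 43!/(6!×37!) = 6096454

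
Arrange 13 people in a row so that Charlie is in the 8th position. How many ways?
Fix one position: (13-1)! = 479001600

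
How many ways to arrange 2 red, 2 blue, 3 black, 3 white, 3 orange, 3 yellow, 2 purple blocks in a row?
18! / (2! × 2! × 3! × 3! × 3! × 3! × 2!) = 617512896000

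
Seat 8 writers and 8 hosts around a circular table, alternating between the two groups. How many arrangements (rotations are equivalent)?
Fix one of the writers: (8-1)! ways for the remaining writers, × 8! ways for the hosts = 5040 × 40320 = 203212800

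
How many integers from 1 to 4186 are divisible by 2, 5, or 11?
⌊4186/2⌋+⌊4186/5⌋+⌊4186/11⌋ - ⌊4186/10⌋-⌊4186/22⌋-⌊4186/55⌋ + ⌊4186/110⌋ = 2093+837+380 - 418-190-76 + 38 = 2664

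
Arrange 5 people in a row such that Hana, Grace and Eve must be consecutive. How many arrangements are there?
Treat the 3 as one block: (5-3+1)! × 3! = 6 × 6 = 36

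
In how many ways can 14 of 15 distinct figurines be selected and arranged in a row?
P(15,14) = 15!/(15-14)! = 1307674368000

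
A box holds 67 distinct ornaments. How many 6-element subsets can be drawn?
C(67,6) = 67!/(6!×61!) = 99795696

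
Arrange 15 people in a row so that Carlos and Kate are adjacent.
Treat as block: (15-1)! × 2! = 87178291200 × 2 = 174356582400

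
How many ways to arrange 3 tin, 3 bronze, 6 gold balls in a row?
12! / (3! × 3! × 6!) = 18480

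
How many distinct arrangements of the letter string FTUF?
4! / (2! × 1! × 1!) = 12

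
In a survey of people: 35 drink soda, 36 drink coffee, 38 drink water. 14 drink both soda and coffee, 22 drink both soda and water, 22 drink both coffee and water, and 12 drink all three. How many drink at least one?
|A∪B∪C| = 35+36+38-14-22-22+12 = 63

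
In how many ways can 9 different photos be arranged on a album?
9! = 362880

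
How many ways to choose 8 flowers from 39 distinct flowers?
C(39,8) = 39!/(8!×31!) = 61523748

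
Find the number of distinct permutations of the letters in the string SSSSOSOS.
8! / (6! × 2!) = 28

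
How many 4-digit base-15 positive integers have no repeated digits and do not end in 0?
Last digit: 14 nonzero choices. First digit: 13 (nonzero, ≠last). Middle 2: P(13,2) = 156. Total = 28392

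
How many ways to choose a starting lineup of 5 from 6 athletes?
C(6,5) = 6!/(5!×1!) = 6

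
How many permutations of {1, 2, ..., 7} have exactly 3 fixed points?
Choose the 3 fixed points C(7,3) = 35, derange the rest: !4 = Σ_{j=0}^{4} (-1)^j·4!/j! = 24 - 24 + 12 - 4 + 1 = 9. Product = 35 × 9 = 315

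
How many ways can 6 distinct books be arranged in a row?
6! = 720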